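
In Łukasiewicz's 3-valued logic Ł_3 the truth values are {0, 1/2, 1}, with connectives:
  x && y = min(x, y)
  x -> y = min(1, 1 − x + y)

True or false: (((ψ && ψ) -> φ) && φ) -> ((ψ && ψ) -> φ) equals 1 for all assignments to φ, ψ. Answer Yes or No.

φ = 0, ψ = 0 ↦ 1
φ = 0, ψ = 1/2 ↦ 1
φ = 0, ψ = 1 ↦ 1
φ = 1/2, ψ = 0 ↦ 1
φ = 1/2, ψ = 1/2 ↦ 1
φ = 1/2, ψ = 1 ↦ 1
φ = 1, ψ = 0 ↦ 1
φ = 1, ψ = 1/2 ↦ 1
φ = 1, ψ = 1 ↦ 1
Every assignment gives a value ≥ 1.

Yes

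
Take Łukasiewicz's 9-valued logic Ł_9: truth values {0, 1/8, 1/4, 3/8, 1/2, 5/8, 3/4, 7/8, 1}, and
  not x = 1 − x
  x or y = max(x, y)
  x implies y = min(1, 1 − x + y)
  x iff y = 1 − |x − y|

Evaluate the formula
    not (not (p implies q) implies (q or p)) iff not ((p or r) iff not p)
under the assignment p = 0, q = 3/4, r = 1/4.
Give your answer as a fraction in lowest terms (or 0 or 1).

p implies q = 0 implies 3/4 = 1
not (p implies q) = not 1 = 0
q or p = 3/4 or 0 = 3/4
not (p implies q) implies (q or p) = 0 implies 3/4 = 1
not (not (p implies q) implies (q or p)) = not 1 = 0
p or r = 0 or 1/4 = 1/4
not p = not 0 = 1
(p or r) iff not p = 1/4 iff 1 = 1/4
not ((p or r) iff not p) = not 1/4 = 3/4
not (not (p implies q) implies (q or p)) iff not ((p or r) iff not p) = 0 iff 3/4 = 1/4

1/4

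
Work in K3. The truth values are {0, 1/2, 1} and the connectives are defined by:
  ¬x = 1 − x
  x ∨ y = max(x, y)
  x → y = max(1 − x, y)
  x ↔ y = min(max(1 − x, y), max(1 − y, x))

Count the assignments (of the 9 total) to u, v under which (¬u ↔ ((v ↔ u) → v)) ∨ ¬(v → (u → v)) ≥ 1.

1

u = 0, v = 0 ↦ 0  <
u = 0, v = 1/2 ↦ 1/2  <
u = 0, v = 1 ↦ 1  ≥
u = 1/2, v = 0 ↦ 1/2  <
u = 1/2, v = 1/2 ↦ 1/2  <
u = 1/2, v = 1 ↦ 1/2  <
u = 1, v = 0 ↦ 0  <
u = 1, v = 1/2 ↦ 1/2  <
u = 1, v = 1 ↦ 0  <
So 1 of the 9 assignments meets the threshold.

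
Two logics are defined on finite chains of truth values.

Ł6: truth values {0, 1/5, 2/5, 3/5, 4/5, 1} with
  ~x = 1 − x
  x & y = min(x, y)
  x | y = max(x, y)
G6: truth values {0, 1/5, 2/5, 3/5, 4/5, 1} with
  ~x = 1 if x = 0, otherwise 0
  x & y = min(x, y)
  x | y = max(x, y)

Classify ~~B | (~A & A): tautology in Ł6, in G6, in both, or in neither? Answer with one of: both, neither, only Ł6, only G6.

neither

In Ł6: at A = 0, B = 0 the value is 0 — not a tautology.
In G6: at A = 0, B = 0 the value is 0 — not a tautology.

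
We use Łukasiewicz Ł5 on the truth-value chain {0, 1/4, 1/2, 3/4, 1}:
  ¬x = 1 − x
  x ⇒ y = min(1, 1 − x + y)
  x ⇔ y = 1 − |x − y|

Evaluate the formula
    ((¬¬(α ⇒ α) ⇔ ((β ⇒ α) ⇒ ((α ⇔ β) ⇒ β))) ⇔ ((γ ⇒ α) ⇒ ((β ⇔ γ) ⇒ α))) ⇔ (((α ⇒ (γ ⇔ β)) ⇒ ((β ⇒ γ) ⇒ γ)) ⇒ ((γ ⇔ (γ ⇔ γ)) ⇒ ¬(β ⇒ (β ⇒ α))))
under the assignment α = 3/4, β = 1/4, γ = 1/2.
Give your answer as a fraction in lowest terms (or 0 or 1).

3/4

α ⇒ α = 3/4 ⇒ 3/4 = 1
¬(α ⇒ α) = ¬1 = 0
¬¬(α ⇒ α) = ¬0 = 1
β ⇒ α = 1/4 ⇒ 3/4 = 1
α ⇔ β = 3/4 ⇔ 1/4 = 1/2
(α ⇔ β) ⇒ β = 1/2 ⇒ 1/4 = 3/4
(β ⇒ α) ⇒ ((α ⇔ β) ⇒ β) = 1 ⇒ 3/4 = 3/4
¬¬(α ⇒ α) ⇔ ((β ⇒ α) ⇒ ((α ⇔ β) ⇒ β)) = 1 ⇔ 3/4 = 3/4
γ ⇒ α = 1/2 ⇒ 3/4 = 1
β ⇔ γ = 1/4 ⇔ 1/2 = 3/4
(β ⇔ γ) ⇒ α = 3/4 ⇒ 3/4 = 1
(γ ⇒ α) ⇒ ((β ⇔ γ) ⇒ α) = 1 ⇒ 1 = 1
(¬¬(α ⇒ α) ⇔ ((β ⇒ α) ⇒ ((α ⇔ β) ⇒ β))) ⇔ ((γ ⇒ α) ⇒ ((β ⇔ γ) ⇒ α)) = 3/4 ⇔ 1 = 3/4
γ ⇔ β = 1/2 ⇔ 1/4 = 3/4
α ⇒ (γ ⇔ β) = 3/4 ⇒ 3/4 = 1
β ⇒ γ = 1/4 ⇒ 1/2 = 1
(β ⇒ γ) ⇒ γ = 1 ⇒ 1/2 = 1/2
(α ⇒ (γ ⇔ β)) ⇒ ((β ⇒ γ) ⇒ γ) = 1 ⇒ 1/2 = 1/2
γ ⇔ γ = 1/2 ⇔ 1/2 = 1
γ ⇔ (γ ⇔ γ) = 1/2 ⇔ 1 = 1/2
β ⇒ α = 1/4 ⇒ 3/4 = 1
β ⇒ (β ⇒ α) = 1/4 ⇒ 1 = 1
¬(β ⇒ (β ⇒ α)) = ¬1 = 0
(γ ⇔ (γ ⇔ γ)) ⇒ ¬(β ⇒ (β ⇒ α)) = 1/2 ⇒ 0 = 1/2
((α ⇒ (γ ⇔ β)) ⇒ ((β ⇒ γ) ⇒ γ)) ⇒ ((γ ⇔ (γ ⇔ γ)) ⇒ ¬(β ⇒ (β ⇒ α))) = 1/2 ⇒ 1/2 = 1
((¬¬(α ⇒ α) ⇔ ((β ⇒ α) ⇒ ((α ⇔ β) ⇒ β))) ⇔ ((γ ⇒ α) ⇒ ((β ⇔ γ) ⇒ α))) ⇔ (((α ⇒ (γ ⇔ β)) ⇒ ((β ⇒ γ) ⇒ γ)) ⇒ ((γ ⇔ (γ ⇔ γ)) ⇒ ¬(β ⇒ (β ⇒ α)))) = 3/4 ⇔ 1 = 3/4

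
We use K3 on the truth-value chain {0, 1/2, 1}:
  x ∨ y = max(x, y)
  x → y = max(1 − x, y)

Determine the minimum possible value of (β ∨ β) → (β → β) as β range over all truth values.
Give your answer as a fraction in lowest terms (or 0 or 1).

1/2

Take β = 1/2:
β ∨ β = 1/2 ∨ 1/2 = 1/2
β → β = 1/2 → 1/2 = 1/2
(β ∨ β) → (β → β) = 1/2 → 1/2 = 1/2
No assignment yields a value below 1/2, so this is the minimum.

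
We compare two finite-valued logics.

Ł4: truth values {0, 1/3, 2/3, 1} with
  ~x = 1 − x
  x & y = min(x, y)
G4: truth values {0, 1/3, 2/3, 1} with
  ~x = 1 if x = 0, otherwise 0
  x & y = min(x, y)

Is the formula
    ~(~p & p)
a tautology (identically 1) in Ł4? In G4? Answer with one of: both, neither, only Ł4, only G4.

In Ł4: at p = 1/3 the value is 2/3 — not a tautology.
In G4: every assignment gives 1 — tautology.

only G4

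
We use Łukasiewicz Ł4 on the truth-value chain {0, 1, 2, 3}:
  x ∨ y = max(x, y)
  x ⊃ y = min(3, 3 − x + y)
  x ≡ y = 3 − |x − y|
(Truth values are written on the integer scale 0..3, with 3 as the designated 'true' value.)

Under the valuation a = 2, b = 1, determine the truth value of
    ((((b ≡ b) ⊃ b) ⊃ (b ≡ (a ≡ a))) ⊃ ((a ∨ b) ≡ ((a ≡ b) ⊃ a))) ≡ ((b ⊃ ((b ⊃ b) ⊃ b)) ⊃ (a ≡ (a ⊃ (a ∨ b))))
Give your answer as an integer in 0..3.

b ≡ b = 1 ≡ 1 = 3
(b ≡ b) ⊃ b = 3 ⊃ 1 = 1
a ≡ a = 2 ≡ 2 = 3
b ≡ (a ≡ a) = 1 ≡ 3 = 1
((b ≡ b) ⊃ b) ⊃ (b ≡ (a ≡ a)) = 1 ⊃ 1 = 3
a ∨ b = 2 ∨ 1 = 2
a ≡ b = 2 ≡ 1 = 2
(a ≡ b) ⊃ a = 2 ⊃ 2 = 3
(a ∨ b) ≡ ((a ≡ b) ⊃ a) = 2 ≡ 3 = 2
(((b ≡ b) ⊃ b) ⊃ (b ≡ (a ≡ a))) ⊃ ((a ∨ b) ≡ ((a ≡ b) ⊃ a)) = 3 ⊃ 2 = 2
b ⊃ b = 1 ⊃ 1 = 3
(b ⊃ b) ⊃ b = 3 ⊃ 1 = 1
b ⊃ ((b ⊃ b) ⊃ b) = 1 ⊃ 1 = 3
a ∨ b = 2 ∨ 1 = 2
a ⊃ (a ∨ b) = 2 ⊃ 2 = 3
a ≡ (a ⊃ (a ∨ b)) = 2 ≡ 3 = 2
(b ⊃ ((b ⊃ b) ⊃ b)) ⊃ (a ≡ (a ⊃ (a ∨ b))) = 3 ⊃ 2 = 2
((((b ≡ b) ⊃ b) ⊃ (b ≡ (a ≡ a))) ⊃ ((a ∨ b) ≡ ((a ≡ b) ⊃ a))) ≡ ((b ⊃ ((b ⊃ b) ⊃ b)) ⊃ (a ≡ (a ⊃ (a ∨ b)))) = 2 ≡ 2 = 3

3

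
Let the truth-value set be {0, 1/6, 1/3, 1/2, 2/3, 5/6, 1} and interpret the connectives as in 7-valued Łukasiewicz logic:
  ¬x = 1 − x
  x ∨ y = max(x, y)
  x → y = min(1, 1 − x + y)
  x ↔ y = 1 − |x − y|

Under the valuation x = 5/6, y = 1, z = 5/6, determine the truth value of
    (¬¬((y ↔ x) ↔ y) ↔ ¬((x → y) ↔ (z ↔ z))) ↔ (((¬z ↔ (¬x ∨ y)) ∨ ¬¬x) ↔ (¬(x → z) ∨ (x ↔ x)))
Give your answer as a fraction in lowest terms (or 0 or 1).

1/3

y ↔ x = 1 ↔ 5/6 = 5/6
(y ↔ x) ↔ y = 5/6 ↔ 1 = 5/6
¬((y ↔ x) ↔ y) = ¬5/6 = 1/6
¬¬((y ↔ x) ↔ y) = ¬1/6 = 5/6
x → y = 5/6 → 1 = 1
z ↔ z = 5/6 ↔ 5/6 = 1
(x → y) ↔ (z ↔ z) = 1 ↔ 1 = 1
¬((x → y) ↔ (z ↔ z)) = ¬1 = 0
¬¬((y ↔ x) ↔ y) ↔ ¬((x → y) ↔ (z ↔ z)) = 5/6 ↔ 0 = 1/6
¬z = ¬5/6 = 1/6
¬x = ¬5/6 = 1/6
¬x ∨ y = 1/6 ∨ 1 = 1
¬z ↔ (¬x ∨ y) = 1/6 ↔ 1 = 1/6
¬x = ¬5/6 = 1/6
¬¬x = ¬1/6 = 5/6
(¬z ↔ (¬x ∨ y)) ∨ ¬¬x = 1/6 ∨ 5/6 = 5/6
x → z = 5/6 → 5/6 = 1
¬(x → z) = ¬1 = 0
x ↔ x = 5/6 ↔ 5/6 = 1
¬(x → z) ∨ (x ↔ x) = 0 ∨ 1 = 1
((¬z ↔ (¬x ∨ y)) ∨ ¬¬x) ↔ (¬(x → z) ∨ (x ↔ x)) = 5/6 ↔ 1 = 5/6
(¬¬((y ↔ x) ↔ y) ↔ ¬((x → y) ↔ (z ↔ z))) ↔ (((¬z ↔ (¬x ∨ y)) ∨ ¬¬x) ↔ (¬(x → z) ∨ (x ↔ x))) = 1/6 ↔ 5/6 = 1/3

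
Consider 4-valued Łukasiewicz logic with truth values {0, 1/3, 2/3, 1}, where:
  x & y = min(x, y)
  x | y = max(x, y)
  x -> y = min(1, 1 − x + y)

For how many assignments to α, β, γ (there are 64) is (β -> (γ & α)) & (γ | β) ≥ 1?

10

value 1: 10 assignments (counts)
value 2/3: 19 assignments
value 1/3: 24 assignments
value 0: 11 assignments
So 10 of the 64 assignments meet the threshold.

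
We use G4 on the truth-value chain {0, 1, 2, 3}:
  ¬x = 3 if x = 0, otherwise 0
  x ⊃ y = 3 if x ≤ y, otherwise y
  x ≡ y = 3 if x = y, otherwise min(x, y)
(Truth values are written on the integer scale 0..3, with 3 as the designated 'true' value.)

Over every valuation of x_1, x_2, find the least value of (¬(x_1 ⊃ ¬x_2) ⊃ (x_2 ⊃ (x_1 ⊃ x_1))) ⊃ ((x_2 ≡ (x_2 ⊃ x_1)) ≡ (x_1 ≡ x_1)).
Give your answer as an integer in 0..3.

0

Take x_1 = 0, x_2 = 0:
¬x_2 = ¬0 = 3
x_1 ⊃ ¬x_2 = 0 ⊃ 3 = 3
¬(x_1 ⊃ ¬x_2) = ¬3 = 0
x_1 ⊃ x_1 = 0 ⊃ 0 = 3
x_2 ⊃ (x_1 ⊃ x_1) = 0 ⊃ 3 = 3
¬(x_1 ⊃ ¬x_2) ⊃ (x_2 ⊃ (x_1 ⊃ x_1)) = 0 ⊃ 3 = 3
x_2 ⊃ x_1 = 0 ⊃ 0 = 3
x_2 ≡ (x_2 ⊃ x_1) = 0 ≡ 3 = 0
x_1 ≡ x_1 = 0 ≡ 0 = 3
(x_2 ≡ (x_2 ⊃ x_1)) ≡ (x_1 ≡ x_1) = 0 ≡ 3 = 0
(¬(x_1 ⊃ ¬x_2) ⊃ (x_2 ⊃ (x_1 ⊃ x_1))) ⊃ ((x_2 ≡ (x_2 ⊃ x_1)) ≡ (x_1 ≡ x_1)) = 3 ⊃ 0 = 0
No assignment yields a value below 0, so this is the minimum.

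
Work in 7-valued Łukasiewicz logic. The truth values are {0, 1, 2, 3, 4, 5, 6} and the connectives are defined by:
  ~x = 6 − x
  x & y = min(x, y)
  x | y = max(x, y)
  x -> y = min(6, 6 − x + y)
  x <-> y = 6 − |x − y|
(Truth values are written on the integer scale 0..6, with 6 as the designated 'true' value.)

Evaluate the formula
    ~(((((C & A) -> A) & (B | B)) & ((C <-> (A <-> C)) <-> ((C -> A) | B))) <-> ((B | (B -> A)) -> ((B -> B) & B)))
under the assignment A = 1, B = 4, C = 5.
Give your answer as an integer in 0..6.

2

C & A = 5 & 1 = 1
(C & A) -> A = 1 -> 1 = 6
B | B = 4 | 4 = 4
((C & A) -> A) & (B | B) = 6 & 4 = 4
A <-> C = 1 <-> 5 = 2
C <-> (A <-> C) = 5 <-> 2 = 3
C -> A = 5 -> 1 = 2
(C -> A) | B = 2 | 4 = 4
(C <-> (A <-> C)) <-> ((C -> A) | B) = 3 <-> 4 = 5
(((C & A) -> A) & (B | B)) & ((C <-> (A <-> C)) <-> ((C -> A) | B)) = 4 & 5 = 4
B -> A = 4 -> 1 = 3
B | (B -> A) = 4 | 3 = 4
B -> B = 4 -> 4 = 6
(B -> B) & B = 6 & 4 = 4
(B | (B -> A)) -> ((B -> B) & B) = 4 -> 4 = 6
((((C & A) -> A) & (B | B)) & ((C <-> (A <-> C)) <-> ((C -> A) | B))) <-> ((B | (B -> A)) -> ((B -> B) & B)) = 4 <-> 6 = 4
~(((((C & A) -> A) & (B | B)) & ((C <-> (A <-> C)) <-> ((C -> A) | B))) <-> ((B | (B -> A)) -> ((B -> B) & B))) = ~4 = 2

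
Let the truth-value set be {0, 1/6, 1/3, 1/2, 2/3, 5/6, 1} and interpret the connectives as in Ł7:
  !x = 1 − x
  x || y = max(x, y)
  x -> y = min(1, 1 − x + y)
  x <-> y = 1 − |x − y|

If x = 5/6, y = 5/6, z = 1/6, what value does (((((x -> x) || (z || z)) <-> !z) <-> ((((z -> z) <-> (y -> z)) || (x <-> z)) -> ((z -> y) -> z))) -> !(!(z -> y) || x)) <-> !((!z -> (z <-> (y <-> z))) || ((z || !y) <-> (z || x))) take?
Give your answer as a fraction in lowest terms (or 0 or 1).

x -> x = 5/6 -> 5/6 = 1
z || z = 1/6 || 1/6 = 1/6
(x -> x) || (z || z) = 1 || 1/6 = 1
!z = !1/6 = 5/6
((x -> x) || (z || z)) <-> !z = 1 <-> 5/6 = 5/6
z -> z = 1/6 -> 1/6 = 1
y -> z = 5/6 -> 1/6 = 1/3
(z -> z) <-> (y -> z) = 1 <-> 1/3 = 1/3
x <-> z = 5/6 <-> 1/6 = 1/3
((z -> z) <-> (y -> z)) || (x <-> z) = 1/3 || 1/3 = 1/3
z -> y = 1/6 -> 5/6 = 1
(z -> y) -> z = 1 -> 1/6 = 1/6
(((z -> z) <-> (y -> z)) || (x <-> z)) -> ((z -> y) -> z) = 1/3 -> 1/6 = 5/6
(((x -> x) || (z || z)) <-> !z) <-> ((((z -> z) <-> (y -> z)) || (x <-> z)) -> ((z -> y) -> z)) = 5/6 <-> 5/6 = 1
z -> y = 1/6 -> 5/6 = 1
!(z -> y) = !1 = 0
!(z -> y) || x = 0 || 5/6 = 5/6
!(!(z -> y) || x) = !5/6 = 1/6
((((x -> x) || (z || z)) <-> !z) <-> ((((z -> z) <-> (y -> z)) || (x <-> z)) -> ((z -> y) -> z))) -> !(!(z -> y) || x) = 1 -> 1/6 = 1/6
!z = !1/6 = 5/6
y <-> z = 5/6 <-> 1/6 = 1/3
z <-> (y <-> z) = 1/6 <-> 1/3 = 5/6
!z -> (z <-> (y <-> z)) = 5/6 -> 5/6 = 1
!y = !5/6 = 1/6
z || !y = 1/6 || 1/6 = 1/6
z || x = 1/6 || 5/6 = 5/6
(z || !y) <-> (z || x) = 1/6 <-> 5/6 = 1/3
(!z -> (z <-> (y <-> z))) || ((z || !y) <-> (z || x)) = 1 || 1/3 = 1
!((!z -> (z <-> (y <-> z))) || ((z || !y) <-> (z || x))) = !1 = 0
(((((x -> x) || (z || z)) <-> !z) <-> ((((z -> z) <-> (y -> z)) || (x <-> z)) -> ((z -> y) -> z))) -> !(!(z -> y) || x)) <-> !((!z -> (z <-> (y <-> z))) || ((z || !y) <-> (z || x))) = 1/6 <-> 0 = 5/6

5/6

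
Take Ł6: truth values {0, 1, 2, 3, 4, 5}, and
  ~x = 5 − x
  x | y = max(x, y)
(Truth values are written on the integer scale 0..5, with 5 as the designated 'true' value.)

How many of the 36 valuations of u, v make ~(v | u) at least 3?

value 5: 1 assignment (counts)
value 4: 3 assignments (counts)
value 3: 5 assignments (counts)
value 2: 7 assignments
value 1: 9 assignments
value 0: 11 assignments
So 9 of the 36 assignments meet the threshold.

9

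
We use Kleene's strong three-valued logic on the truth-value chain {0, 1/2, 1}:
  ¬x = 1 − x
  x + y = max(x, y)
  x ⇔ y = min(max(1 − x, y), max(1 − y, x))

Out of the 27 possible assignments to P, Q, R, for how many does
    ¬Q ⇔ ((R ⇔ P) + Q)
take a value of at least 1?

2

value 1: 2 assignments (counts)
value 1/2: 14 assignments
value 0: 11 assignments
So 2 of the 27 assignments meet the threshold.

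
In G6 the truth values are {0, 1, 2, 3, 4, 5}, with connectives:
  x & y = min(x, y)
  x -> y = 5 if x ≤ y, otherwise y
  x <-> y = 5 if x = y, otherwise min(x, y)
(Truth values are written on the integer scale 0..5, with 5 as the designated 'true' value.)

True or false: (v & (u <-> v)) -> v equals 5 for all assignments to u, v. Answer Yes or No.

At u = 3, v = 4, for instance:
u <-> v = 3 <-> 4 = 3
v & (u <-> v) = 4 & 3 = 3
(v & (u <-> v)) -> v = 3 -> 4 = 5
and checking the remaining 35 assignments likewise gives ≥ 5 in every case.

Yes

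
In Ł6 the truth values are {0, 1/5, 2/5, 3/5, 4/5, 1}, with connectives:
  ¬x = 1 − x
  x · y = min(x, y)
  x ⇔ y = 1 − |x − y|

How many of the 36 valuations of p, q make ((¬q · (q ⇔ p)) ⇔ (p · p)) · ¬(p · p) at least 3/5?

13

value 1: 1 assignment (counts)
value 4/5: 4 assignments (counts)
value 3/5: 8 assignments (counts)
value 2/5: 9 assignments
value 1/5: 7 assignments
value 0: 7 assignments
So 13 of the 36 assignments meet the threshold.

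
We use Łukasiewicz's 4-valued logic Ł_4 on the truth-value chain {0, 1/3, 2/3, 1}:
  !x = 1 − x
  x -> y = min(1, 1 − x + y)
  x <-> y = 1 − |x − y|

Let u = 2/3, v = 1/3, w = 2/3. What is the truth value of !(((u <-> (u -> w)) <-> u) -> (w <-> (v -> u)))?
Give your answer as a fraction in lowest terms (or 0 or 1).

1/3

u -> w = 2/3 -> 2/3 = 1
u <-> (u -> w) = 2/3 <-> 1 = 2/3
(u <-> (u -> w)) <-> u = 2/3 <-> 2/3 = 1
v -> u = 1/3 -> 2/3 = 1
w <-> (v -> u) = 2/3 <-> 1 = 2/3
((u <-> (u -> w)) <-> u) -> (w <-> (v -> u)) = 1 -> 2/3 = 2/3
!(((u <-> (u -> w)) <-> u) -> (w <-> (v -> u))) = !2/3 = 1/3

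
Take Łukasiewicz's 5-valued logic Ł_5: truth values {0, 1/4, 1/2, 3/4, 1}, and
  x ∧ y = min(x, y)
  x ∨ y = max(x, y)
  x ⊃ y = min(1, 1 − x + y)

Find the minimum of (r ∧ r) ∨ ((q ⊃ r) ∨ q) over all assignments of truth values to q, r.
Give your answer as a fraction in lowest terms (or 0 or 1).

Take q = 1/2, r = 0:
r ∧ r = 0 ∧ 0 = 0
q ⊃ r = 1/2 ⊃ 0 = 1/2
(q ⊃ r) ∨ q = 1/2 ∨ 1/2 = 1/2
(r ∧ r) ∨ ((q ⊃ r) ∨ q) = 0 ∨ 1/2 = 1/2
No assignment yields a value below 1/2, so this is the minimum.

1/2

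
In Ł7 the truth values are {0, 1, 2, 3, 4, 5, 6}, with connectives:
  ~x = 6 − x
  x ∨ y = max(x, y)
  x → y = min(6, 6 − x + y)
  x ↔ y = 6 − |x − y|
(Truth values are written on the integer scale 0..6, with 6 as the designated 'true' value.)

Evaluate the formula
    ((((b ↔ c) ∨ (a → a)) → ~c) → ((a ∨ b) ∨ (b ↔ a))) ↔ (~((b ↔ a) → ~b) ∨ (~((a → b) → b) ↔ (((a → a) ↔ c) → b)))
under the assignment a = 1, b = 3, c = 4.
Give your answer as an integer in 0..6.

b ↔ c = 3 ↔ 4 = 5
a → a = 1 → 1 = 6
(b ↔ c) ∨ (a → a) = 5 ∨ 6 = 6
~c = ~4 = 2
((b ↔ c) ∨ (a → a)) → ~c = 6 → 2 = 2
a ∨ b = 1 ∨ 3 = 3
b ↔ a = 3 ↔ 1 = 4
(a ∨ b) ∨ (b ↔ a) = 3 ∨ 4 = 4
(((b ↔ c) ∨ (a → a)) → ~c) → ((a ∨ b) ∨ (b ↔ a)) = 2 → 4 = 6
b ↔ a = 3 ↔ 1 = 4
~b = ~3 = 3
(b ↔ a) → ~b = 4 → 3 = 5
~((b ↔ a) → ~b) = ~5 = 1
a → b = 1 → 3 = 6
(a → b) → b = 6 → 3 = 3
~((a → b) → b) = ~3 = 3
a → a = 1 → 1 = 6
(a → a) ↔ c = 6 ↔ 4 = 4
((a → a) ↔ c) → b = 4 → 3 = 5
~((a → b) → b) ↔ (((a → a) ↔ c) → b) = 3 ↔ 5 = 4
~((b ↔ a) → ~b) ∨ (~((a → b) → b) ↔ (((a → a) ↔ c) → b)) = 1 ∨ 4 = 4
((((b ↔ c) ∨ (a → a)) → ~c) → ((a ∨ b) ∨ (b ↔ a))) ↔ (~((b ↔ a) → ~b) ∨ (~((a → b) → b) ↔ (((a → a) ↔ c) → b))) = 6 ↔ 4 = 4

4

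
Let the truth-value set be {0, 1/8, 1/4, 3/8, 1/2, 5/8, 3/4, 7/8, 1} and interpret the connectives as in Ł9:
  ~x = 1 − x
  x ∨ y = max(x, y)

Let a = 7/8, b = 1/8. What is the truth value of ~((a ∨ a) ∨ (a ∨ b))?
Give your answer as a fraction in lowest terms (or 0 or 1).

1/8

a ∨ a = 7/8 ∨ 7/8 = 7/8
a ∨ b = 7/8 ∨ 1/8 = 7/8
(a ∨ a) ∨ (a ∨ b) = 7/8 ∨ 7/8 = 7/8
~((a ∨ a) ∨ (a ∨ b)) = ~7/8 = 1/8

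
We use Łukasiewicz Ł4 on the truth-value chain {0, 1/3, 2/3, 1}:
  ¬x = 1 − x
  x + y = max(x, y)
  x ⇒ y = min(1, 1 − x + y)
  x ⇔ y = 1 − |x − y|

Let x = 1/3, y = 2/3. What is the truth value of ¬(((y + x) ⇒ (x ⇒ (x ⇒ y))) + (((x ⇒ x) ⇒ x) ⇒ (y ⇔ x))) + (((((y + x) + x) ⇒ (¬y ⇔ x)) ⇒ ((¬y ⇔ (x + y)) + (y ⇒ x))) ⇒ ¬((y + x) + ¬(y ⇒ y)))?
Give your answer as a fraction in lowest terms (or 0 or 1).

y + x = 2/3 + 1/3 = 2/3
x ⇒ y = 1/3 ⇒ 2/3 = 1
x ⇒ (x ⇒ y) = 1/3 ⇒ 1 = 1
(y + x) ⇒ (x ⇒ (x ⇒ y)) = 2/3 ⇒ 1 = 1
x ⇒ x = 1/3 ⇒ 1/3 = 1
(x ⇒ x) ⇒ x = 1 ⇒ 1/3 = 1/3
y ⇔ x = 2/3 ⇔ 1/3 = 2/3
((x ⇒ x) ⇒ x) ⇒ (y ⇔ x) = 1/3 ⇒ 2/3 = 1
((y + x) ⇒ (x ⇒ (x ⇒ y))) + (((x ⇒ x) ⇒ x) ⇒ (y ⇔ x)) = 1 + 1 = 1
¬(((y + x) ⇒ (x ⇒ (x ⇒ y))) + (((x ⇒ x) ⇒ x) ⇒ (y ⇔ x))) = ¬1 = 0
y + x = 2/3 + 1/3 = 2/3
(y + x) + x = 2/3 + 1/3 = 2/3
¬y = ¬2/3 = 1/3
¬y ⇔ x = 1/3 ⇔ 1/3 = 1
((y + x) + x) ⇒ (¬y ⇔ x) = 2/3 ⇒ 1 = 1
¬y = ¬2/3 = 1/3
x + y = 1/3 + 2/3 = 2/3
¬y ⇔ (x + y) = 1/3 ⇔ 2/3 = 2/3
y ⇒ x = 2/3 ⇒ 1/3 = 2/3
(¬y ⇔ (x + y)) + (y ⇒ x) = 2/3 + 2/3 = 2/3
(((y + x) + x) ⇒ (¬y ⇔ x)) ⇒ ((¬y ⇔ (x + y)) + (y ⇒ x)) = 1 ⇒ 2/3 = 2/3
y + x = 2/3 + 1/3 = 2/3
y ⇒ y = 2/3 ⇒ 2/3 = 1
¬(y ⇒ y) = ¬1 = 0
(y + x) + ¬(y ⇒ y) = 2/3 + 0 = 2/3
¬((y + x) + ¬(y ⇒ y)) = ¬2/3 = 1/3
((((y + x) + x) ⇒ (¬y ⇔ x)) ⇒ ((¬y ⇔ (x + y)) + (y ⇒ x))) ⇒ ¬((y + x) + ¬(y ⇒ y)) = 2/3 ⇒ 1/3 = 2/3
¬(((y + x) ⇒ (x ⇒ (x ⇒ y))) + (((x ⇒ x) ⇒ x) ⇒ (y ⇔ x))) + (((((y + x) + x) ⇒ (¬y ⇔ x)) ⇒ ((¬y ⇔ (x + y)) + (y ⇒ x))) ⇒ ¬((y + x) + ¬(y ⇒ y))) = 0 + 2/3 = 2/3

2/3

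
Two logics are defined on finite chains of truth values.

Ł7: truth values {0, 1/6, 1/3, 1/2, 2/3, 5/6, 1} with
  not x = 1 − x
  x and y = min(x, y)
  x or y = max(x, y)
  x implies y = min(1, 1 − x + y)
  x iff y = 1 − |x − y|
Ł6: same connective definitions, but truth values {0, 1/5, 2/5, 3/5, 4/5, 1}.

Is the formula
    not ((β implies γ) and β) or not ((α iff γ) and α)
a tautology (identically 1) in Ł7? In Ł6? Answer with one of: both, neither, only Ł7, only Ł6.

neither

In Ł7: at α = 1/6, β = 1/6, γ = 0 the value is 5/6 — not a tautology.
In Ł6: at α = 1/5, β = 1/5, γ = 0 the value is 4/5 — not a tautology.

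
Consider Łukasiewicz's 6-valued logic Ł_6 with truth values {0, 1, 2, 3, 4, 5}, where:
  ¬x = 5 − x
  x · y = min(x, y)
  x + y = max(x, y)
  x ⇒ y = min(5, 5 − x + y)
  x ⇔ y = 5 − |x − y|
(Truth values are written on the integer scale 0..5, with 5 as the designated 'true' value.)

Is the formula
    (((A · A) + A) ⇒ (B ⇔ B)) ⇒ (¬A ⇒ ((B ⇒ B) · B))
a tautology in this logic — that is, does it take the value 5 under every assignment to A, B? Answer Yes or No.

No

Counterexample: take A = 0, B = 0.
A · A = 0 · 0 = 0
(A · A) + A = 0 + 0 = 0
B ⇔ B = 0 ⇔ 0 = 5
((A · A) + A) ⇒ (B ⇔ B) = 0 ⇒ 5 = 5
¬A = ¬0 = 5
B ⇒ B = 0 ⇒ 0 = 5
(B ⇒ B) · B = 5 · 0 = 0
¬A ⇒ ((B ⇒ B) · B) = 5 ⇒ 0 = 0
(((A · A) + A) ⇒ (B ⇔ B)) ⇒ (¬A ⇒ ((B ⇒ B) · B)) = 5 ⇒ 0 = 0
This gives 0 ≠ 5.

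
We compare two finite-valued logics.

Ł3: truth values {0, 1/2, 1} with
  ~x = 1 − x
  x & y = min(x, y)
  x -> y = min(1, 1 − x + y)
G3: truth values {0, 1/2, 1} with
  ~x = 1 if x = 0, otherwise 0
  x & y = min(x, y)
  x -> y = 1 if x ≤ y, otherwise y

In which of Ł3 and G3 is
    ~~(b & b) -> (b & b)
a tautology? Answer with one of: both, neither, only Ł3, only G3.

In Ł3: every assignment gives 1 — tautology.
In G3: at b = 1/2 the value is 1/2 — not a tautology.

only Ł3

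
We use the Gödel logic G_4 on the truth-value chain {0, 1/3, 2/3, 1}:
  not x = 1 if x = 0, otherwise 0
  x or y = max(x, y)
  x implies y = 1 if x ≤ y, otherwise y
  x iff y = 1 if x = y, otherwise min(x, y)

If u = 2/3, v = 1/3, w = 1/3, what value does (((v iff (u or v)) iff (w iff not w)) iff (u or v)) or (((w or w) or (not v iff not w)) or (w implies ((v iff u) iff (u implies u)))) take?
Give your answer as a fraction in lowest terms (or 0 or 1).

1

u or v = 2/3 or 1/3 = 2/3
v iff (u or v) = 1/3 iff 2/3 = 1/3
not w = not 1/3 = 0
w iff not w = 1/3 iff 0 = 0
(v iff (u or v)) iff (w iff not w) = 1/3 iff 0 = 0
u or v = 2/3 or 1/3 = 2/3
((v iff (u or v)) iff (w iff not w)) iff (u or v) = 0 iff 2/3 = 0
w or w = 1/3 or 1/3 = 1/3
not v = not 1/3 = 0
not w = not 1/3 = 0
not v iff not w = 0 iff 0 = 1
(w or w) or (not v iff not w) = 1/3 or 1 = 1
v iff u = 1/3 iff 2/3 = 1/3
u implies u = 2/3 implies 2/3 = 1
(v iff u) iff (u implies u) = 1/3 iff 1 = 1/3
w implies ((v iff u) iff (u implies u)) = 1/3 implies 1/3 = 1
((w or w) or (not v iff not w)) or (w implies ((v iff u) iff (u implies u))) = 1 or 1 = 1
(((v iff (u or v)) iff (w iff not w)) iff (u or v)) or (((w or w) or (not v iff not w)) or (w implies ((v iff u) iff (u implies u)))) = 0 or 1 = 1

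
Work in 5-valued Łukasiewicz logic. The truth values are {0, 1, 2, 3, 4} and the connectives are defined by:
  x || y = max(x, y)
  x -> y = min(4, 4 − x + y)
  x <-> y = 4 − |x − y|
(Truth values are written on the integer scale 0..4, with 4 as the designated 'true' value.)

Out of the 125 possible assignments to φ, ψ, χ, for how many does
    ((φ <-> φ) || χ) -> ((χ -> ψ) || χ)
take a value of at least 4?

value 4: 95 assignments (counts)
value 3: 25 assignments
value 2: 5 assignments
So 95 of the 125 assignments meet the threshold.

95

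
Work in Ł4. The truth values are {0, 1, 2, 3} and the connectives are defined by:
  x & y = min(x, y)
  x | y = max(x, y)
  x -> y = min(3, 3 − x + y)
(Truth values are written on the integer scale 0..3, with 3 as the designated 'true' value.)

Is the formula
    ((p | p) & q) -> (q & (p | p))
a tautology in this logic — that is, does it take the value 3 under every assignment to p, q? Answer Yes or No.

Yes

p = 0, q = 0 ↦ 3
p = 0, q = 1 ↦ 3
p = 0, q = 2 ↦ 3
p = 0, q = 3 ↦ 3
p = 1, q = 0 ↦ 3
p = 1, q = 1 ↦ 3
p = 1, q = 2 ↦ 3
p = 1, q = 3 ↦ 3
p = 2, q = 0 ↦ 3
p = 2, q = 1 ↦ 3
p = 2, q = 2 ↦ 3
p = 2, q = 3 ↦ 3
p = 3, q = 0 ↦ 3
p = 3, q = 1 ↦ 3
p = 3, q = 2 ↦ 3
p = 3, q = 3 ↦ 3
Every assignment gives a value ≥ 3.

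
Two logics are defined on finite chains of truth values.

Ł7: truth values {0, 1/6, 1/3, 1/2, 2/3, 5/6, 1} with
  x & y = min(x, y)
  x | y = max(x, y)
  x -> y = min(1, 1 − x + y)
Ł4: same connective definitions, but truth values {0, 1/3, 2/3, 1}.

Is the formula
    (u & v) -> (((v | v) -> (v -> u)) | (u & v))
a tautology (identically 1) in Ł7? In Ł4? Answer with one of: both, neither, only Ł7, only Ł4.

both

In Ł7: every assignment gives 1 — tautology.
In Ł4: every assignment gives 1 — tautology.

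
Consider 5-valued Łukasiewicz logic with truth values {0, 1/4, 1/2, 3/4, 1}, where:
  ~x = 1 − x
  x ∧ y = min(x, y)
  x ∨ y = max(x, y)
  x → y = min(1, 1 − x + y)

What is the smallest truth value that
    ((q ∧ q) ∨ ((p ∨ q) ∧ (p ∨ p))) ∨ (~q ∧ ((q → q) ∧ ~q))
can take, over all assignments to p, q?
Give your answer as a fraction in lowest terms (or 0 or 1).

Take p = 0, q = 1/2:
q ∧ q = 1/2 ∧ 1/2 = 1/2
p ∨ q = 0 ∨ 1/2 = 1/2
p ∨ p = 0 ∨ 0 = 0
(p ∨ q) ∧ (p ∨ p) = 1/2 ∧ 0 = 0
(q ∧ q) ∨ ((p ∨ q) ∧ (p ∨ p)) = 1/2 ∨ 0 = 1/2
~q = ~1/2 = 1/2
q → q = 1/2 → 1/2 = 1
~q = ~1/2 = 1/2
(q → q) ∧ ~q = 1 ∧ 1/2 = 1/2
~q ∧ ((q → q) ∧ ~q) = 1/2 ∧ 1/2 = 1/2
((q ∧ q) ∨ ((p ∨ q) ∧ (p ∨ p))) ∨ (~q ∧ ((q → q) ∧ ~q)) = 1/2 ∨ 1/2 = 1/2
No assignment yields a value below 1/2, so this is the minimum.

1/2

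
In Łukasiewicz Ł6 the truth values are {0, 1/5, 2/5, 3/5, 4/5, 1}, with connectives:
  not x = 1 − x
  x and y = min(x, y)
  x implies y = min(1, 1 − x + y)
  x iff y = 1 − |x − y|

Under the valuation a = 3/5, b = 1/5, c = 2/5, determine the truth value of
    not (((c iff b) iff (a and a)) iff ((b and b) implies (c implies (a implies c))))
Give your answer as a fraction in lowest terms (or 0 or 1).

1/5

c iff b = 2/5 iff 1/5 = 4/5
a and a = 3/5 and 3/5 = 3/5
(c iff b) iff (a and a) = 4/5 iff 3/5 = 4/5
b and b = 1/5 and 1/5 = 1/5
a implies c = 3/5 implies 2/5 = 4/5
c implies (a implies c) = 2/5 implies 4/5 = 1
(b and b) implies (c implies (a implies c)) = 1/5 implies 1 = 1
((c iff b) iff (a and a)) iff ((b and b) implies (c implies (a implies c))) = 4/5 iff 1 = 4/5
not (((c iff b) iff (a and a)) iff ((b and b) implies (c implies (a implies c)))) = not 4/5 = 1/5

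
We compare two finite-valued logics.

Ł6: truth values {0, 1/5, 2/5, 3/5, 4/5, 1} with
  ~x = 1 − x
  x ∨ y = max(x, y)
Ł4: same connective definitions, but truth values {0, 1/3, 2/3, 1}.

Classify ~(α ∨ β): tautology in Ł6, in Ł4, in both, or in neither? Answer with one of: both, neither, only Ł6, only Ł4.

In Ł6: at α = 0, β = 1/5 the value is 4/5 — not a tautology.
In Ł4: at α = 0, β = 1/3 the value is 2/3 — not a tautology.

neither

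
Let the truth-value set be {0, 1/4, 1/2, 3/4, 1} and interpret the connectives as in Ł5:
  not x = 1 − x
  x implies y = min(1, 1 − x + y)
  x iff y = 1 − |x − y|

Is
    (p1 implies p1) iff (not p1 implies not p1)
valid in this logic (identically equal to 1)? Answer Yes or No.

Yes

p1 = 0 ↦ 1
p1 = 1/4 ↦ 1
p1 = 1/2 ↦ 1
p1 = 3/4 ↦ 1
p1 = 1 ↦ 1
Every assignment gives a value ≥ 1.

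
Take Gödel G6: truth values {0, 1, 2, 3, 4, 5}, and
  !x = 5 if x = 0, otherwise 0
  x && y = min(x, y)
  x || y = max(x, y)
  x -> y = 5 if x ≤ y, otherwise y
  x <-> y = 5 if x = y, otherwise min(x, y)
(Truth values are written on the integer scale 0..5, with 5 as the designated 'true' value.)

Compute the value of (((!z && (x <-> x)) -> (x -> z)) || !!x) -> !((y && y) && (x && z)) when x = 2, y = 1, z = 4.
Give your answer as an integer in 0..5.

!z = !4 = 0
x <-> x = 2 <-> 2 = 5
!z && (x <-> x) = 0 && 5 = 0
x -> z = 2 -> 4 = 5
(!z && (x <-> x)) -> (x -> z) = 0 -> 5 = 5
!x = !2 = 0
!!x = !0 = 5
((!z && (x <-> x)) -> (x -> z)) || !!x = 5 || 5 = 5
y && y = 1 && 1 = 1
x && z = 2 && 4 = 2
(y && y) && (x && z) = 1 && 2 = 1
!((y && y) && (x && z)) = !1 = 0
(((!z && (x <-> x)) -> (x -> z)) || !!x) -> !((y && y) && (x && z)) = 5 -> 0 = 0

0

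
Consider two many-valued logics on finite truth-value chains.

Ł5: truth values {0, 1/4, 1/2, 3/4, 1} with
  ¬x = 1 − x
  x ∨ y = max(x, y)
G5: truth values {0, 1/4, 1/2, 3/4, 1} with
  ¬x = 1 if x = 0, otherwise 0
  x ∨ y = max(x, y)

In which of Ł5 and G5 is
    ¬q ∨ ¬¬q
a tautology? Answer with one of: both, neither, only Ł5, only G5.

In Ł5: at q = 1/4 the value is 3/4 — not a tautology.
In G5: every assignment gives 1 — tautology.

only G5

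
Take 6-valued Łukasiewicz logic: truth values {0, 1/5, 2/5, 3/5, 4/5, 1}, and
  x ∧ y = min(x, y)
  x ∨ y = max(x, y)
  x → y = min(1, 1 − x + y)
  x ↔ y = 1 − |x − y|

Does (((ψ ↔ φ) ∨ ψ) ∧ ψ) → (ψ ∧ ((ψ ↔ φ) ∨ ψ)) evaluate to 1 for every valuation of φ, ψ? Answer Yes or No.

Yes

At φ = 3/5, ψ = 2/5, for instance:
ψ ↔ φ = 2/5 ↔ 3/5 = 4/5
(ψ ↔ φ) ∨ ψ = 4/5 ∨ 2/5 = 4/5
((ψ ↔ φ) ∨ ψ) ∧ ψ = 4/5 ∧ 2/5 = 2/5
ψ ∧ ((ψ ↔ φ) ∨ ψ) = 2/5 ∧ 4/5 = 2/5
(((ψ ↔ φ) ∨ ψ) ∧ ψ) → (ψ ∧ ((ψ ↔ φ) ∨ ψ)) = 2/5 → 2/5 = 1
and checking the remaining 35 assignments likewise gives ≥ 1 in every case.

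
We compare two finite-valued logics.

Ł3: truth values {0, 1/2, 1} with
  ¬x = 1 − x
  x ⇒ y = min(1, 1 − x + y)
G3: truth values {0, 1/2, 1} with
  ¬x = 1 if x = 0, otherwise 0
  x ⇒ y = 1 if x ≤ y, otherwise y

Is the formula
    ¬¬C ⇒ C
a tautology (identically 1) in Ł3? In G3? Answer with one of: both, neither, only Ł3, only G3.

In Ł3: every assignment gives 1 — tautology.
In G3: at C = 1/2 the value is 1/2 — not a tautology.

only Ł3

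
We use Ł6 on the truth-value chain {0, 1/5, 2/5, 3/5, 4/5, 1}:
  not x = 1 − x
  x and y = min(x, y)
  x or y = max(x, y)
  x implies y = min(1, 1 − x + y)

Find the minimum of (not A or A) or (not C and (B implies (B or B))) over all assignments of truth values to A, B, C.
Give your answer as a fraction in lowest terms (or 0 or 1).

3/5

Take A = 2/5, B = 0, C = 2/5:
not A = not 2/5 = 3/5
not A or A = 3/5 or 2/5 = 3/5
not C = not 2/5 = 3/5
B or B = 0 or 0 = 0
B implies (B or B) = 0 implies 0 = 1
not C and (B implies (B or B)) = 3/5 and 1 = 3/5
(not A or A) or (not C and (B implies (B or B))) = 3/5 or 3/5 = 3/5
No assignment yields a value below 3/5, so this is the minimum.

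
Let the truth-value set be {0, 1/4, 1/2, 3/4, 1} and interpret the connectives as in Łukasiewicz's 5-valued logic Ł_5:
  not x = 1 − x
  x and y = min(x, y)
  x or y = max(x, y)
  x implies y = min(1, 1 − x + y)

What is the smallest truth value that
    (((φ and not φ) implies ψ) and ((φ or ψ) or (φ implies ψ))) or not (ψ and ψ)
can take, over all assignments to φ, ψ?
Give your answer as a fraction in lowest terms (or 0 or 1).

3/4

Take φ = 1/2, ψ = 1/4:
not φ = not 1/2 = 1/2
φ and not φ = 1/2 and 1/2 = 1/2
(φ and not φ) implies ψ = 1/2 implies 1/4 = 3/4
φ or ψ = 1/2 or 1/4 = 1/2
φ implies ψ = 1/2 implies 1/4 = 3/4
(φ or ψ) or (φ implies ψ) = 1/2 or 3/4 = 3/4
((φ and not φ) implies ψ) and ((φ or ψ) or (φ implies ψ)) = 3/4 and 3/4 = 3/4
ψ and ψ = 1/4 and 1/4 = 1/4
not (ψ and ψ) = not 1/4 = 3/4
(((φ and not φ) implies ψ) and ((φ or ψ) or (φ implies ψ))) or not (ψ and ψ) = 3/4 or 3/4 = 3/4
No assignment yields a value below 3/4, so this is the minimum.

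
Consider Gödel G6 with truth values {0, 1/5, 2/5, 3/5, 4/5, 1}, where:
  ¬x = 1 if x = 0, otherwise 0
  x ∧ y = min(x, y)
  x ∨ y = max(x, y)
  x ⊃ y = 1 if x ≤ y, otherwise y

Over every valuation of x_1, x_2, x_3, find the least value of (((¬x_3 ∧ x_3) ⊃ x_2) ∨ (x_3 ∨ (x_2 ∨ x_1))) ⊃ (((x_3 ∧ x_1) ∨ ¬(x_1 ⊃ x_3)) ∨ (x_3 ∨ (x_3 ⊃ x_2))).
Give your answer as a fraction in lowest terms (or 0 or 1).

Take x_1 = 0, x_2 = 0, x_3 = 1/5:
¬x_3 = ¬1/5 = 0
¬x_3 ∧ x_3 = 0 ∧ 1/5 = 0
(¬x_3 ∧ x_3) ⊃ x_2 = 0 ⊃ 0 = 1
x_2 ∨ x_1 = 0 ∨ 0 = 0
x_3 ∨ (x_2 ∨ x_1) = 1/5 ∨ 0 = 1/5
((¬x_3 ∧ x_3) ⊃ x_2) ∨ (x_3 ∨ (x_2 ∨ x_1)) = 1 ∨ 1/5 = 1
x_3 ∧ x_1 = 1/5 ∧ 0 = 0
x_1 ⊃ x_3 = 0 ⊃ 1/5 = 1
¬(x_1 ⊃ x_3) = ¬1 = 0
(x_3 ∧ x_1) ∨ ¬(x_1 ⊃ x_3) = 0 ∨ 0 = 0
x_3 ⊃ x_2 = 1/5 ⊃ 0 = 0
x_3 ∨ (x_3 ⊃ x_2) = 1/5 ∨ 0 = 1/5
((x_3 ∧ x_1) ∨ ¬(x_1 ⊃ x_3)) ∨ (x_3 ∨ (x_3 ⊃ x_2)) = 0 ∨ 1/5 = 1/5
(((¬x_3 ∧ x_3) ⊃ x_2) ∨ (x_3 ∨ (x_2 ∨ x_1))) ⊃ (((x_3 ∧ x_1) ∨ ¬(x_1 ⊃ x_3)) ∨ (x_3 ∨ (x_3 ⊃ x_2))) = 1 ⊃ 1/5 = 1/5
No assignment yields a value below 1/5, so this is the minimum.

1/5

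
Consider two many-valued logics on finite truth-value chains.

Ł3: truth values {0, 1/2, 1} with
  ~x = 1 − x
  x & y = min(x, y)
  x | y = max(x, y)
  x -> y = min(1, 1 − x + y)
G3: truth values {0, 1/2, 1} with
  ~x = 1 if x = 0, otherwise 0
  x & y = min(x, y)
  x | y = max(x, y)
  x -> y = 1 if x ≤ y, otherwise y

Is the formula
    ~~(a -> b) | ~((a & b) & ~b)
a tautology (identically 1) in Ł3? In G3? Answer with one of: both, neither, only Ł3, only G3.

In Ł3: at a = 1, b = 1/2 the value is 1/2 — not a tautology.
In G3: every assignment gives 1 — tautology.

only G3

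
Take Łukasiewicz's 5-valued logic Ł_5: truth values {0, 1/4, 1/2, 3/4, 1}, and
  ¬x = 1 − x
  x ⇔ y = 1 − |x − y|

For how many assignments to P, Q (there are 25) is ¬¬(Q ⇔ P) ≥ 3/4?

value 1: 5 assignments (counts)
value 3/4: 8 assignments (counts)
value 1/2: 6 assignments
value 1/4: 4 assignments
value 0: 2 assignments
So 13 of the 25 assignments meet the threshold.

13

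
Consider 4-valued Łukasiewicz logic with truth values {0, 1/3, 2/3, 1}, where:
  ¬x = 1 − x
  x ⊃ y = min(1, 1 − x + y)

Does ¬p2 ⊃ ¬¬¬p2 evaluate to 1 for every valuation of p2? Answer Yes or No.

Yes

p2 = 0 ↦ 1
p2 = 1/3 ↦ 1
p2 = 2/3 ↦ 1
p2 = 1 ↦ 1
Every assignment gives a value ≥ 1.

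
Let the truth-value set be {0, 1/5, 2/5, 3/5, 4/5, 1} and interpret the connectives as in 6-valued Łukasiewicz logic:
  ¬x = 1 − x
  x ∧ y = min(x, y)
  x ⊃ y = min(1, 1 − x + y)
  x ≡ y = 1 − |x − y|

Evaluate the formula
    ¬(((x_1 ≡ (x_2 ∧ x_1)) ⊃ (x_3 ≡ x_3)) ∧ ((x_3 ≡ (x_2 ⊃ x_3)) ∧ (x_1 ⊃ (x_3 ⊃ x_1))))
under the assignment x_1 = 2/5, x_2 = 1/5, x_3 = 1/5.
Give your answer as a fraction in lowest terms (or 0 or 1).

x_2 ∧ x_1 = 1/5 ∧ 2/5 = 1/5
x_1 ≡ (x_2 ∧ x_1) = 2/5 ≡ 1/5 = 4/5
x_3 ≡ x_3 = 1/5 ≡ 1/5 = 1
(x_1 ≡ (x_2 ∧ x_1)) ⊃ (x_3 ≡ x_3) = 4/5 ⊃ 1 = 1
x_2 ⊃ x_3 = 1/5 ⊃ 1/5 = 1
x_3 ≡ (x_2 ⊃ x_3) = 1/5 ≡ 1 = 1/5
x_3 ⊃ x_1 = 1/5 ⊃ 2/5 = 1
x_1 ⊃ (x_3 ⊃ x_1) = 2/5 ⊃ 1 = 1
(x_3 ≡ (x_2 ⊃ x_3)) ∧ (x_1 ⊃ (x_3 ⊃ x_1)) = 1/5 ∧ 1 = 1/5
((x_1 ≡ (x_2 ∧ x_1)) ⊃ (x_3 ≡ x_3)) ∧ ((x_3 ≡ (x_2 ⊃ x_3)) ∧ (x_1 ⊃ (x_3 ⊃ x_1))) = 1 ∧ 1/5 = 1/5
¬(((x_1 ≡ (x_2 ∧ x_1)) ⊃ (x_3 ≡ x_3)) ∧ ((x_3 ≡ (x_2 ⊃ x_3)) ∧ (x_1 ⊃ (x_3 ⊃ x_1)))) = ¬1/5 = 4/5

4/5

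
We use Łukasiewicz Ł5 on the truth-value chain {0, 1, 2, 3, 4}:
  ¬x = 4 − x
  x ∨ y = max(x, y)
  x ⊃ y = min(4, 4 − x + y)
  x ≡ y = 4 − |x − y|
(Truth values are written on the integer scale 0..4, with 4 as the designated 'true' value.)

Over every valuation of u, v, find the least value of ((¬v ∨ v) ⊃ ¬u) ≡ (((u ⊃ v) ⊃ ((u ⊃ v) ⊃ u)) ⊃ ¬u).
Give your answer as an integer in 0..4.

2

Take u = 2, v = 4:
¬v = ¬4 = 0
¬v ∨ v = 0 ∨ 4 = 4
¬u = ¬2 = 2
(¬v ∨ v) ⊃ ¬u = 4 ⊃ 2 = 2
u ⊃ v = 2 ⊃ 4 = 4
u ⊃ v = 2 ⊃ 4 = 4
(u ⊃ v) ⊃ u = 4 ⊃ 2 = 2
(u ⊃ v) ⊃ ((u ⊃ v) ⊃ u) = 4 ⊃ 2 = 2
¬u = ¬2 = 2
((u ⊃ v) ⊃ ((u ⊃ v) ⊃ u)) ⊃ ¬u = 2 ⊃ 2 = 4
((¬v ∨ v) ⊃ ¬u) ≡ (((u ⊃ v) ⊃ ((u ⊃ v) ⊃ u)) ⊃ ¬u) = 2 ≡ 4 = 2
No assignment yields a value below 2, so this is the minimum.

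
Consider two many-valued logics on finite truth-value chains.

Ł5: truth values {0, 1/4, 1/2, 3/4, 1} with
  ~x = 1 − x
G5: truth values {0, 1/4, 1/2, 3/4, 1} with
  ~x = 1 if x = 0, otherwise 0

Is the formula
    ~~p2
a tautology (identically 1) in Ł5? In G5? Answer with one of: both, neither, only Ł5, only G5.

In Ł5: at p2 = 0 the value is 0 — not a tautology.
In G5: at p2 = 0 the value is 0 — not a tautology.

neither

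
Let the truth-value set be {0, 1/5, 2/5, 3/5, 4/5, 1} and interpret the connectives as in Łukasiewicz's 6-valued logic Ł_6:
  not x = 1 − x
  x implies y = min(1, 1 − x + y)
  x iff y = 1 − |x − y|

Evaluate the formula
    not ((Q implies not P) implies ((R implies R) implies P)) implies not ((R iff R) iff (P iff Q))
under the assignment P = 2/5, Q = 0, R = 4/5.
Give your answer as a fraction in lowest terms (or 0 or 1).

not P = not 2/5 = 3/5
Q implies not P = 0 implies 3/5 = 1
R implies R = 4/5 implies 4/5 = 1
(R implies R) implies P = 1 implies 2/5 = 2/5
(Q implies not P) implies ((R implies R) implies P) = 1 implies 2/5 = 2/5
not ((Q implies not P) implies ((R implies R) implies P)) = not 2/5 = 3/5
R iff R = 4/5 iff 4/5 = 1
P iff Q = 2/5 iff 0 = 3/5
(R iff R) iff (P iff Q) = 1 iff 3/5 = 3/5
not ((R iff R) iff (P iff Q)) = not 3/5 = 2/5
not ((Q implies not P) implies ((R implies R) implies P)) implies not ((R iff R) iff (P iff Q)) = 3/5 implies 2/5 = 4/5

4/5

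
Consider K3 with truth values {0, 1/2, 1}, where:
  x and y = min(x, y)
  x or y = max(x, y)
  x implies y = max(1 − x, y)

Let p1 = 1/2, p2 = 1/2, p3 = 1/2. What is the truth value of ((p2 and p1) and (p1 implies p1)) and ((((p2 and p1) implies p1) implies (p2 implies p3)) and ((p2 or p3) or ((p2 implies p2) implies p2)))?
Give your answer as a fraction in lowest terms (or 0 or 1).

1/2

p2 and p1 = 1/2 and 1/2 = 1/2
p1 implies p1 = 1/2 implies 1/2 = 1/2
(p2 and p1) and (p1 implies p1) = 1/2 and 1/2 = 1/2
p2 and p1 = 1/2 and 1/2 = 1/2
(p2 and p1) implies p1 = 1/2 implies 1/2 = 1/2
p2 implies p3 = 1/2 implies 1/2 = 1/2
((p2 and p1) implies p1) implies (p2 implies p3) = 1/2 implies 1/2 = 1/2
p2 or p3 = 1/2 or 1/2 = 1/2
p2 implies p2 = 1/2 implies 1/2 = 1/2
(p2 implies p2) implies p2 = 1/2 implies 1/2 = 1/2
(p2 or p3) or ((p2 implies p2) implies p2) = 1/2 or 1/2 = 1/2
(((p2 and p1) implies p1) implies (p2 implies p3)) and ((p2 or p3) or ((p2 implies p2) implies p2)) = 1/2 and 1/2 = 1/2
((p2 and p1) and (p1 implies p1)) and ((((p2 and p1) implies p1) implies (p2 implies p3)) and ((p2 or p3) or ((p2 implies p2) implies p2))) = 1/2 and 1/2 = 1/2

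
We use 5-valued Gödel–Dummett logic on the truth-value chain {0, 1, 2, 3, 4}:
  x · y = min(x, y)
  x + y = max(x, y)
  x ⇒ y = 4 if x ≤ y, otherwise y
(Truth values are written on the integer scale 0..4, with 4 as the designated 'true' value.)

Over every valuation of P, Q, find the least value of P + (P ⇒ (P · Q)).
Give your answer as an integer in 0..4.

Take P = 1, Q = 0:
P · Q = 1 · 0 = 0
P ⇒ (P · Q) = 1 ⇒ 0 = 0
P + (P ⇒ (P · Q)) = 1 + 0 = 1
No assignment yields a value below 1, so this is the minimum.

1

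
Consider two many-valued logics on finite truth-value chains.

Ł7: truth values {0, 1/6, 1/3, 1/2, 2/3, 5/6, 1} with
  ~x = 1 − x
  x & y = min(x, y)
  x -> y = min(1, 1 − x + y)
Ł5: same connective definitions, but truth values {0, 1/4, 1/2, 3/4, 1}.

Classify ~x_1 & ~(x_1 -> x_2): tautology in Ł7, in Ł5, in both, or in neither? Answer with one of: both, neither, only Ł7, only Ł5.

In Ł7: at x_1 = 0, x_2 = 0 the value is 0 — not a tautology.
In Ł5: at x_1 = 0, x_2 = 0 the value is 0 — not a tautology.

neither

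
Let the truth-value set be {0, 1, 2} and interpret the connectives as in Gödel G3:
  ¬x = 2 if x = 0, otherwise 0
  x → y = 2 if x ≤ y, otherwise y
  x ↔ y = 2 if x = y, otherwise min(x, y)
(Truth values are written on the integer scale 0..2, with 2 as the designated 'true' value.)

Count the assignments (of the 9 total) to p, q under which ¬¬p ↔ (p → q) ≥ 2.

p = 0, q = 0 ↦ 0  <
p = 0, q = 1 ↦ 0  <
p = 0, q = 2 ↦ 0  <
p = 1, q = 0 ↦ 0  <
p = 1, q = 1 ↦ 2  ≥
p = 1, q = 2 ↦ 2  ≥
p = 2, q = 0 ↦ 0  <
p = 2, q = 1 ↦ 1  <
p = 2, q = 2 ↦ 2  ≥
So 3 of the 9 assignments meet the threshold.

3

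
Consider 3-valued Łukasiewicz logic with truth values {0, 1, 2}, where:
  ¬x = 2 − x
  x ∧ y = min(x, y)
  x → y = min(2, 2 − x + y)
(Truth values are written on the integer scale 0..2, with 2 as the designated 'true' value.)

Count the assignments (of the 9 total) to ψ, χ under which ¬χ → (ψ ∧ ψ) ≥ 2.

ψ = 0, χ = 0 ↦ 0  <
ψ = 0, χ = 1 ↦ 1  <
ψ = 0, χ = 2 ↦ 2  ≥
ψ = 1, χ = 0 ↦ 1  <
ψ = 1, χ = 1 ↦ 2  ≥
ψ = 1, χ = 2 ↦ 2  ≥
ψ = 2, χ = 0 ↦ 2  ≥
ψ = 2, χ = 1 ↦ 2  ≥
ψ = 2, χ = 2 ↦ 2  ≥
So 6 of the 9 assignments meet the threshold.

6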